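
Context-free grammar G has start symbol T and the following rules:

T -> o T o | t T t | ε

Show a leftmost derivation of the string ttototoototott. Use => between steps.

T => tTt   [T -> t T t]
tTt => ttTtt   [T -> t T t]
ttTtt => ttoTott   [T -> o T o]
ttoTott => ttotTtott   [T -> t T t]
ttotTtott => ttotoTotott   [T -> o T o]
ttotoTotott => ttototTtotott   [T -> t T t]
ttototTtotott => ttototoTototott   [T -> o T o]
ttototoTototott => ttototoototott   [T -> ε]

T=>tTt=>ttTtt=>ttoTott=>ttotTtott=>ttotoTotott=>ttototTtotott=>ttototoTototott=>ttototoototott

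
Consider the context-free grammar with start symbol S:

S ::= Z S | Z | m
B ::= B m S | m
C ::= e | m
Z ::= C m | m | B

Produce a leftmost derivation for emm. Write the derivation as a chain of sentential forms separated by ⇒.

S ⇒ ZS   [S ::= Z S]
ZS ⇒ CmS   [Z ::= C m]
CmS ⇒ emS   [C ::= e]
emS ⇒ emm   [S ::= m]

S⇒ZS⇒CmS⇒emS⇒emm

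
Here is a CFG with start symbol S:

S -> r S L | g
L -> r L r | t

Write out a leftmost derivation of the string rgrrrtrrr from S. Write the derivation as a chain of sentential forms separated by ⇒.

S ⇒ rSL ⇒ rgL ⇒ rgrLr ⇒ rgrrLrr ⇒ rgrrrLrrr ⇒ rgrrrtrrr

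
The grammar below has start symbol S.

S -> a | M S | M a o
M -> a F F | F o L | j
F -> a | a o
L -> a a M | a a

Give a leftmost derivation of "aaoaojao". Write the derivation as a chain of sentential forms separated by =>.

S => MS   [S -> M S]
MS => aFFS   [M -> a F F]
aFFS => aaoFS   [F -> a o]
aaoFS => aaoaoS   [F -> a o]
aaoaoS => aaoaoMao   [S -> M a o]
aaoaoMao => aaoaojao   [M -> j]

S=>MS=>aFFS=>aaoFS=>aaoaoS=>aaoaoMao=>aaoaojao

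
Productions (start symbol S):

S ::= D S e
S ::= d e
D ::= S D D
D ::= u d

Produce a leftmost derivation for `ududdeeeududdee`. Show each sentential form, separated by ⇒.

S ⇒ DSe   [S ::= D S e]
DSe ⇒ SDDSe   [D ::= S D D]
SDDSe ⇒ DSeDDSe   [S ::= D S e]
DSeDDSe ⇒ udSeDDSe   [D ::= u d]
udSeDDSe ⇒ udDSeeDDSe   [S ::= D S e]
udDSeeDDSe ⇒ ududSeeDDSe   [D ::= u d]
ududSeeDDSe ⇒ ududdeeeDDSe   [S ::= d e]
ududdeeeDDSe ⇒ ududdeeeudDSe   [D ::= u d]
ududdeeeudDSe ⇒ ududdeeeududSe   [D ::= u d]
ududdeeeududSe ⇒ ududdeeeududdee   [S ::= d e]

S ⇒ DSe ⇒ SDDSe ⇒ DSeDDSe ⇒ udSeDDSe ⇒ udDSeeDDSe ⇒ ududSeeDDSe ⇒ ududdeeeDDSe ⇒ ududdeeeudDSe ⇒ ududdeeeududSe ⇒ ududdeeeududdee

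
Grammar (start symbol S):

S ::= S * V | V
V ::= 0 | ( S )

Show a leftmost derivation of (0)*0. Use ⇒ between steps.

S ⇒ S*V ⇒ V*V ⇒ (S)*V ⇒ (V)*V ⇒ (0)*V ⇒ (0)*0

S ⇒ S*V   [S ::= S * V]
S*V ⇒ V*V   [S ::= V]
V*V ⇒ (S)*V   [V ::= ( S )]
(S)*V ⇒ (V)*V   [S ::= V]
(V)*V ⇒ (0)*V   [V ::= 0]
(0)*V ⇒ (0)*0   [V ::= 0]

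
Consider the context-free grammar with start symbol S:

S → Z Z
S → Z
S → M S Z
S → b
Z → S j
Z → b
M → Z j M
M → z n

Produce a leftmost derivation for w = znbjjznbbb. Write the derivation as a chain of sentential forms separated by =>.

S => MSZ => znSZ => znMSZZ => znZjMSZZ => znSjjMSZZ => znbjjMSZZ => znbjjznSZZ => znbjjznbZZ => znbjjznbbZ => znbjjznbbb

S => MSZ   [S → M S Z]
MSZ => znSZ   [M → z n]
znSZ => znMSZZ   [S → M S Z]
znMSZZ => znZjMSZZ   [M → Z j M]
znZjMSZZ => znSjjMSZZ   [Z → S j]
znSjjMSZZ => znbjjMSZZ   [S → b]
znbjjMSZZ => znbjjznSZZ   [M → z n]
znbjjznSZZ => znbjjznbZZ   [S → b]
znbjjznbZZ => znbjjznbbZ   [Z → b]
znbjjznbbZ => znbjjznbbb   [Z → b]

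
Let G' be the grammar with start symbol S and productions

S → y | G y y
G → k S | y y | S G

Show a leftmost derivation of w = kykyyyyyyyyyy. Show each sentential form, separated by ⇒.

S ⇒ Gyy   [S → G y y]
Gyy ⇒ kSyy   [G → k S]
kSyy ⇒ kGyyyy   [S → G y y]
kGyyyy ⇒ kSGyyyy   [G → S G]
kSGyyyy ⇒ kyGyyyy   [S → y]
kyGyyyy ⇒ kykSyyyy   [G → k S]
kykSyyyy ⇒ kykGyyyyyy   [S → G y y]
kykGyyyyyy ⇒ kykSGyyyyyy   [G → S G]
kykSGyyyyyy ⇒ kykyGyyyyyy   [S → y]
kykyGyyyyyy ⇒ kykySGyyyyyy   [G → S G]
kykySGyyyyyy ⇒ kykyyGyyyyyy   [S → y]
kykyyGyyyyyy ⇒ kykyyyyyyyyyy   [G → y y]

S ⇒ Gyy ⇒ kSyy ⇒ kGyyyy ⇒ kSGyyyy ⇒ kyGyyyy ⇒ kykSyyyy ⇒ kykGyyyyyy ⇒ kykSGyyyyyy ⇒ kykyGyyyyyy ⇒ kykySGyyyyyy ⇒ kykyyGyyyyyy ⇒ kykyyyyyyyyyy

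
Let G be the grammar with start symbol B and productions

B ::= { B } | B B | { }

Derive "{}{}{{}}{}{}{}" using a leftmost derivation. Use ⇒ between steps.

B⇒BB⇒{}B⇒{}BB⇒{}BBB⇒{}{}BB⇒{}{}BBB⇒{}{}{B}BB⇒{}{}{{}}BB⇒{}{}{{}}BBB⇒{}{}{{}}{}BB⇒{}{}{{}}{}{}B⇒{}{}{{}}{}{}{}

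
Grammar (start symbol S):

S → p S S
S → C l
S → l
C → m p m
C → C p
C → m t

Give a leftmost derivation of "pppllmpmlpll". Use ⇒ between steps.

S ⇒ pSS ⇒ ppSSS ⇒ pppSSSS ⇒ ppplSSS ⇒ pppllSS ⇒ pppllClS ⇒ pppllmpmlS ⇒ pppllmpmlpSS ⇒ pppllmpmlplS ⇒ pppllmpmlpll

S ⇒ pSS   [S → p S S]
pSS ⇒ ppSSS   [S → p S S]
ppSSS ⇒ pppSSSS   [S → p S S]
pppSSSS ⇒ ppplSSS   [S → l]
ppplSSS ⇒ pppllSS   [S → l]
pppllSS ⇒ pppllClS   [S → C l]
pppllClS ⇒ pppllmpmlS   [C → m p m]
pppllmpmlS ⇒ pppllmpmlpSS   [S → p S S]
pppllmpmlpSS ⇒ pppllmpmlplS   [S → l]
pppllmpmlplS ⇒ pppllmpmlpll   [S → l]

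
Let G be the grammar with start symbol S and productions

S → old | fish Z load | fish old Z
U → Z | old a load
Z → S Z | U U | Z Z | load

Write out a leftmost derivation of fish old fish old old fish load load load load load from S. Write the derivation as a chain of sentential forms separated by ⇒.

S ⇒ fish old Z   [S → fish old Z]
fish old Z ⇒ fish old Z Z   [Z → Z Z]
fish old Z Z ⇒ fish old S Z Z   [Z → S Z]
fish old S Z Z ⇒ fish old fish old Z Z Z   [S → fish old Z]
fish old fish old Z Z Z ⇒ fish old fish old S Z Z Z   [Z → S Z]
fish old fish old S Z Z Z ⇒ fish old fish old old Z Z Z   [S → old]
fish old fish old old Z Z Z ⇒ fish old fish old old S Z Z Z   [Z → S Z]
fish old fish old old S Z Z Z ⇒ fish old fish old old fish Z load Z Z Z   [S → fish Z load]
fish old fish old old fish Z load Z Z Z ⇒ fish old fish old old fish load load Z Z Z   [Z → load]
fish old fish old old fish load load Z Z Z ⇒ fish old fish old old fish load load load Z Z   [Z → load]
fish old fish old old fish load load load Z Z ⇒ fish old fish old old fish load load load load Z   [Z → load]
fish old fish old old fish load load load load Z ⇒ fish old fish old old fish load load load load load   [Z → load]

S ⇒ fish old Z ⇒ fish old Z Z ⇒ fish old S Z Z ⇒ fish old fish old Z Z Z ⇒ fish old fish old S Z Z Z ⇒ fish old fish old old Z Z Z ⇒ fish old fish old old S Z Z Z ⇒ fish old fish old old fish Z load Z Z Z ⇒ fish old fish old old fish load load Z Z Z ⇒ fish old fish old old fish load load load Z Z ⇒ fish old fish old old fish load load load load Z ⇒ fish old fish old old fish load load load load load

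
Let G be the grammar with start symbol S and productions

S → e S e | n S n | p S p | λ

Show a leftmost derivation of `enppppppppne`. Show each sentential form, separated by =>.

S => eSe => enSne => enpSpne => enppSppne => enpppSpppne => enppppSppppne => enppppppppne

S => eSe   [S → e S e]
eSe => enSne   [S → n S n]
enSne => enpSpne   [S → p S p]
enpSpne => enppSppne   [S → p S p]
enppSppne => enpppSpppne   [S → p S p]
enpppSpppne => enppppSppppne   [S → p S p]
enppppSppppne => enppppppppne   [S → λ]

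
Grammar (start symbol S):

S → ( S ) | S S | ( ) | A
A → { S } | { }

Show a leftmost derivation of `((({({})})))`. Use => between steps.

S => (S)   [S → ( S )]
(S) => ((S))   [S → ( S )]
((S)) => (((S)))   [S → ( S )]
(((S))) => (((A)))   [S → A]
(((A))) => ((({S})))   [A → { S }]
((({S}))) => ((({(S)})))   [S → ( S )]
((({(S)}))) => ((({(A)})))   [S → A]
((({(A)}))) => ((({({})})))   [A → { }]

S=>(S)=>((S))=>(((S)))=>(((A)))=>((({S})))=>((({(S)})))=>((({(A)})))=>((({({})})))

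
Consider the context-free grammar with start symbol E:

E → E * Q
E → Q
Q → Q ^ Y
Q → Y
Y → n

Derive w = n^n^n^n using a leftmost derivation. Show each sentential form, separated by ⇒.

E ⇒ Q   [E → Q]
Q ⇒ Q^Y   [Q → Q ^ Y]
Q^Y ⇒ Q^Y^Y   [Q → Q ^ Y]
Q^Y^Y ⇒ Q^Y^Y^Y   [Q → Q ^ Y]
Q^Y^Y^Y ⇒ Y^Y^Y^Y   [Q → Y]
Y^Y^Y^Y ⇒ n^Y^Y^Y   [Y → n]
n^Y^Y^Y ⇒ n^n^Y^Y   [Y → n]
n^n^Y^Y ⇒ n^n^n^Y   [Y → n]
n^n^n^Y ⇒ n^n^n^n   [Y → n]

E⇒Q⇒Q^Y⇒Q^Y^Y⇒Q^Y^Y^Y⇒Y^Y^Y^Y⇒n^Y^Y^Y⇒n^n^Y^Y⇒n^n^n^Y⇒n^n^n^n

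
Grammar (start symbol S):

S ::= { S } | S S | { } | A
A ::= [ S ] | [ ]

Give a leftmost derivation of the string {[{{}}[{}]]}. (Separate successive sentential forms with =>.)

S => {S}   [S ::= { S }]
{S} => {A}   [S ::= A]
{A} => {[S]}   [A ::= [ S ]]
{[S]} => {[SS]}   [S ::= S S]
{[SS]} => {[{S}S]}   [S ::= { S }]
{[{S}S]} => {[{{}}S]}   [S ::= { }]
{[{{}}S]} => {[{{}}A]}   [S ::= A]
{[{{}}A]} => {[{{}}[S]]}   [A ::= [ S ]]
{[{{}}[S]]} => {[{{}}[{}]]}   [S ::= { }]

S => {S} => {A} => {[S]} => {[SS]} => {[{S}S]} => {[{{}}S]} => {[{{}}A]} => {[{{}}[S]]} => {[{{}}[{}]]}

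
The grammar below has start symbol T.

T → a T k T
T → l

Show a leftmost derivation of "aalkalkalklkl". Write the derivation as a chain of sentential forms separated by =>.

T => aTkT => aaTkTkT => aalkTkT => aalkaTkTkT => aalkalkTkT => aalkalkaTkTkT => aalkalkalkTkT => aalkalkalklkT => aalkalkalklkl

T => aTkT   [T → a T k T]
aTkT => aaTkTkT   [T → a T k T]
aaTkTkT => aalkTkT   [T → l]
aalkTkT => aalkaTkTkT   [T → a T k T]
aalkaTkTkT => aalkalkTkT   [T → l]
aalkalkTkT => aalkalkaTkTkT   [T → a T k T]
aalkalkaTkTkT => aalkalkalkTkT   [T → l]
aalkalkalkTkT => aalkalkalklkT   [T → l]
aalkalkalklkT => aalkalkalklkl   [T → l]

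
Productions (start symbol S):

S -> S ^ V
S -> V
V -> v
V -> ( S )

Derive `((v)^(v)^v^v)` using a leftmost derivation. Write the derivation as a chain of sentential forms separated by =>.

S => V => (S) => (S^V) => (S^V^V) => (S^V^V^V) => (V^V^V^V) => ((S)^V^V^V) => ((V)^V^V^V) => ((v)^V^V^V) => ((v)^(S)^V^V) => ((v)^(V)^V^V) => ((v)^(v)^V^V) => ((v)^(v)^v^V) => ((v)^(v)^v^v)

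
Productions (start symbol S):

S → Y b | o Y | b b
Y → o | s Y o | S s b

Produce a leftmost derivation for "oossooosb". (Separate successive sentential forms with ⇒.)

S⇒oY⇒oSsb⇒ooYsb⇒oosYosb⇒oossYoosb⇒oossooosb

S ⇒ oY   [S → o Y]
oY ⇒ oSsb   [Y → S s b]
oSsb ⇒ ooYsb   [S → o Y]
ooYsb ⇒ oosYosb   [Y → s Y o]
oosYosb ⇒ oossYoosb   [Y → s Y o]
oossYoosb ⇒ oossooosb   [Y → o]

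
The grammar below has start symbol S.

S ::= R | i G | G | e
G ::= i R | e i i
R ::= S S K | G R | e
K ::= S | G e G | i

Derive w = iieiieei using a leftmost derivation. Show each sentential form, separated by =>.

S=>iG=>iiR=>iiSSK=>iiRSK=>iiGRSK=>iieiiRSK=>iieiieSK=>iieiieeK=>iieiieei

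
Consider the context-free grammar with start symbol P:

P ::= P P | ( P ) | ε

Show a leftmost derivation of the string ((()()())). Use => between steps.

P => (P) => ((P)) => ((PP)) => (((P)P)) => ((()P)) => ((()PP)) => ((()(P)P)) => ((()()P)) => ((()()(P))) => ((()()()))

P => (P)   [P ::= ( P )]
(P) => ((P))   [P ::= ( P )]
((P)) => ((PP))   [P ::= P P]
((PP)) => (((P)P))   [P ::= ( P )]
(((P)P)) => ((()P))   [P ::= ε]
((()P)) => ((()PP))   [P ::= P P]
((()PP)) => ((()(P)P))   [P ::= ( P )]
((()(P)P)) => ((()()P))   [P ::= ε]
((()()P)) => ((()()(P)))   [P ::= ( P )]
((()()(P))) => ((()()()))   [P ::= ε]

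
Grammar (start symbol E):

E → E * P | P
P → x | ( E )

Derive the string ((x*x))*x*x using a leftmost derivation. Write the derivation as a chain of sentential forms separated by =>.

E => E*P   [E → E * P]
E*P => E*P*P   [E → E * P]
E*P*P => P*P*P   [E → P]
P*P*P => (E)*P*P   [P → ( E )]
(E)*P*P => (P)*P*P   [E → P]
(P)*P*P => ((E))*P*P   [P → ( E )]
((E))*P*P => ((E*P))*P*P   [E → E * P]
((E*P))*P*P => ((P*P))*P*P   [E → P]
((P*P))*P*P => ((x*P))*P*P   [P → x]
((x*P))*P*P => ((x*x))*P*P   [P → x]
((x*x))*P*P => ((x*x))*x*P   [P → x]
((x*x))*x*P => ((x*x))*x*x   [P → x]

E=>E*P=>E*P*P=>P*P*P=>(E)*P*P=>(P)*P*P=>((E))*P*P=>((E*P))*P*P=>((P*P))*P*P=>((x*P))*P*P=>((x*x))*P*P=>((x*x))*x*P=>((x*x))*x*x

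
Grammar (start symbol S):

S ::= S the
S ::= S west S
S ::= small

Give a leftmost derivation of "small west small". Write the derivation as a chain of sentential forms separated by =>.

S => S west S => small west S => small west small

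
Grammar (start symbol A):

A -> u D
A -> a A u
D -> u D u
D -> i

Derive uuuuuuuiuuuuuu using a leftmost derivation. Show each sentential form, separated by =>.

A => uD   [A -> u D]
uD => uuDu   [D -> u D u]
uuDu => uuuDuu   [D -> u D u]
uuuDuu => uuuuDuuu   [D -> u D u]
uuuuDuuu => uuuuuDuuuu   [D -> u D u]
uuuuuDuuuu => uuuuuuDuuuuu   [D -> u D u]
uuuuuuDuuuuu => uuuuuuuDuuuuuu   [D -> u D u]
uuuuuuuDuuuuuu => uuuuuuuiuuuuuu   [D -> i]

A=>uD=>uuDu=>uuuDuu=>uuuuDuuu=>uuuuuDuuuu=>uuuuuuDuuuuu=>uuuuuuuDuuuuuu=>uuuuuuuiuuuuuu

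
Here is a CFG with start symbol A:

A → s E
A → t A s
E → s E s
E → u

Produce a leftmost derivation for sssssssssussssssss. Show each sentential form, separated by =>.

A => sE   [A → s E]
sE => ssEs   [E → s E s]
ssEs => sssEss   [E → s E s]
sssEss => ssssEsss   [E → s E s]
ssssEsss => sssssEssss   [E → s E s]
sssssEssss => ssssssEsssss   [E → s E s]
ssssssEsssss => sssssssEssssss   [E → s E s]
sssssssEssssss => ssssssssEsssssss   [E → s E s]
ssssssssEsssssss => sssssssssEssssssss   [E → s E s]
sssssssssEssssssss => sssssssssussssssss   [E → u]

A => sE => ssEs => sssEss => ssssEsss => sssssEssss => ssssssEsssss => sssssssEssssss => ssssssssEsssssss => sssssssssEssssssss => sssssssssussssssss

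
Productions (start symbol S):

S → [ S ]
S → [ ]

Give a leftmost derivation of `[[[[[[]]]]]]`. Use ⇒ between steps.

S⇒[S]⇒[[S]]⇒[[[S]]]⇒[[[[S]]]]⇒[[[[[S]]]]]⇒[[[[[[]]]]]]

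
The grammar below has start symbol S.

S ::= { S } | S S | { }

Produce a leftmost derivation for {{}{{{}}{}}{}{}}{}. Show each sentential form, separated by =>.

S => SS => {S}S => {SS}S => {{}S}S => {{}SS}S => {{}SSS}S => {{}{S}SS}S => {{}{SS}SS}S => {{}{{S}S}SS}S => {{}{{{}}S}SS}S => {{}{{{}}{}}SS}S => {{}{{{}}{}}{}S}S => {{}{{{}}{}}{}{}}S => {{}{{{}}{}}{}{}}{}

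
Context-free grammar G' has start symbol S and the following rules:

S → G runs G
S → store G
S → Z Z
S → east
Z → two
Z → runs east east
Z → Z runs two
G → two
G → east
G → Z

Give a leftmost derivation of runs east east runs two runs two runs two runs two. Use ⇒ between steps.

S ⇒ G runs G ⇒ Z runs G ⇒ Z runs two runs G ⇒ Z runs two runs two runs G ⇒ Z runs two runs two runs two runs G ⇒ runs east east runs two runs two runs two runs G ⇒ runs east east runs two runs two runs two runs two

S ⇒ G runs G   [S → G runs G]
G runs G ⇒ Z runs G   [G → Z]
Z runs G ⇒ Z runs two runs G   [Z → Z runs two]
Z runs two runs G ⇒ Z runs two runs two runs G   [Z → Z runs two]
Z runs two runs two runs G ⇒ Z runs two runs two runs two runs G   [Z → Z runs two]
Z runs two runs two runs two runs G ⇒ runs east east runs two runs two runs two runs G   [Z → runs east east]
runs east east runs two runs two runs two runs G ⇒ runs east east runs two runs two runs two runs two   [G → two]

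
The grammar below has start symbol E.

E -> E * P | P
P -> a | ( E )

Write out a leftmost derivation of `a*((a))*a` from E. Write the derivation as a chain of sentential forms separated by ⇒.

E ⇒ E*P ⇒ E*P*P ⇒ P*P*P ⇒ a*P*P ⇒ a*(E)*P ⇒ a*(P)*P ⇒ a*((E))*P ⇒ a*((P))*P ⇒ a*((a))*P ⇒ a*((a))*a

E ⇒ E*P   [E -> E * P]
E*P ⇒ E*P*P   [E -> E * P]
E*P*P ⇒ P*P*P   [E -> P]
P*P*P ⇒ a*P*P   [P -> a]
a*P*P ⇒ a*(E)*P   [P -> ( E )]
a*(E)*P ⇒ a*(P)*P   [E -> P]
a*(P)*P ⇒ a*((E))*P   [P -> ( E )]
a*((E))*P ⇒ a*((P))*P   [E -> P]
a*((P))*P ⇒ a*((a))*P   [P -> a]
a*((a))*P ⇒ a*((a))*a   [P -> a]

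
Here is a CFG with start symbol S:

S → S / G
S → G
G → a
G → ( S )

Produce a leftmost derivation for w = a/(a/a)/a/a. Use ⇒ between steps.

S ⇒ S/G   [S → S / G]
S/G ⇒ S/G/G   [S → S / G]
S/G/G ⇒ S/G/G/G   [S → S / G]
S/G/G/G ⇒ G/G/G/G   [S → G]
G/G/G/G ⇒ a/G/G/G   [G → a]
a/G/G/G ⇒ a/(S)/G/G   [G → ( S )]
a/(S)/G/G ⇒ a/(S/G)/G/G   [S → S / G]
a/(S/G)/G/G ⇒ a/(G/G)/G/G   [S → G]
a/(G/G)/G/G ⇒ a/(a/G)/G/G   [G → a]
a/(a/G)/G/G ⇒ a/(a/a)/G/G   [G → a]
a/(a/a)/G/G ⇒ a/(a/a)/a/G   [G → a]
a/(a/a)/a/G ⇒ a/(a/a)/a/a   [G → a]

S ⇒ S/G ⇒ S/G/G ⇒ S/G/G/G ⇒ G/G/G/G ⇒ a/G/G/G ⇒ a/(S)/G/G ⇒ a/(S/G)/G/G ⇒ a/(G/G)/G/G ⇒ a/(a/G)/G/G ⇒ a/(a/a)/G/G ⇒ a/(a/a)/a/G ⇒ a/(a/a)/a/a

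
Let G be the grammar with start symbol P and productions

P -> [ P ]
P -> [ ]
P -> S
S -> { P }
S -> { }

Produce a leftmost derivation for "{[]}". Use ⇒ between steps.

P ⇒ S ⇒ {P} ⇒ {[]}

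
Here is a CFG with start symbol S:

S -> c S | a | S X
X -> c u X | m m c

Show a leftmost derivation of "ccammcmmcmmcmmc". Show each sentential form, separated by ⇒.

S ⇒ SX ⇒ SXX ⇒ cSXX ⇒ ccSXX ⇒ ccSXXX ⇒ ccSXXXX ⇒ ccaXXXX ⇒ ccammcXXX ⇒ ccammcmmcXX ⇒ ccammcmmcmmcX ⇒ ccammcmmcmmcmmc

S ⇒ SX   [S -> S X]
SX ⇒ SXX   [S -> S X]
SXX ⇒ cSXX   [S -> c S]
cSXX ⇒ ccSXX   [S -> c S]
ccSXX ⇒ ccSXXX   [S -> S X]
ccSXXX ⇒ ccSXXXX   [S -> S X]
ccSXXXX ⇒ ccaXXXX   [S -> a]
ccaXXXX ⇒ ccammcXXX   [X -> m m c]
ccammcXXX ⇒ ccammcmmcXX   [X -> m m c]
ccammcmmcXX ⇒ ccammcmmcmmcX   [X -> m m c]
ccammcmmcmmcX ⇒ ccammcmmcmmcmmc   [X -> m m c]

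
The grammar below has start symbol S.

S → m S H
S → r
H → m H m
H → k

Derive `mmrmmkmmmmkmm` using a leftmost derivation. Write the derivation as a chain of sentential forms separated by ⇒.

S ⇒ mSH   [S → m S H]
mSH ⇒ mmSHH   [S → m S H]
mmSHH ⇒ mmrHH   [S → r]
mmrHH ⇒ mmrmHmH   [H → m H m]
mmrmHmH ⇒ mmrmmHmmH   [H → m H m]
mmrmmHmmH ⇒ mmrmmkmmH   [H → k]
mmrmmkmmH ⇒ mmrmmkmmmHm   [H → m H m]
mmrmmkmmmHm ⇒ mmrmmkmmmmHmm   [H → m H m]
mmrmmkmmmmHmm ⇒ mmrmmkmmmmkmm   [H → k]

S⇒mSH⇒mmSHH⇒mmrHH⇒mmrmHmH⇒mmrmmHmmH⇒mmrmmkmmH⇒mmrmmkmmmHm⇒mmrmmkmmmmHmm⇒mmrmmkmmmmkmm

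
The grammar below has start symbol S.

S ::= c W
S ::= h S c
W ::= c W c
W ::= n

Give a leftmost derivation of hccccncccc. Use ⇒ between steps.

S ⇒ hSc ⇒ hcWc ⇒ hccWcc ⇒ hcccWccc ⇒ hccccWcccc ⇒ hccccncccc

S ⇒ hSc   [S ::= h S c]
hSc ⇒ hcWc   [S ::= c W]
hcWc ⇒ hccWcc   [W ::= c W c]
hccWcc ⇒ hcccWccc   [W ::= c W c]
hcccWccc ⇒ hccccWcccc   [W ::= c W c]
hccccWcccc ⇒ hccccncccc   [W ::= n]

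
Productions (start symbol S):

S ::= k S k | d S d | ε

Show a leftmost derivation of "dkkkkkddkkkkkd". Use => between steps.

S => dSd => dkSkd => dkkSkkd => dkkkSkkkd => dkkkkSkkkkd => dkkkkkSkkkkkd => dkkkkkdSdkkkkkd => dkkkkkddkkkkkd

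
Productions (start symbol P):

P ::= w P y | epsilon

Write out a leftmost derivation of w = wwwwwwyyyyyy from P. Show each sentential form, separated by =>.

P=>wPy=>wwPyy=>wwwPyyy=>wwwwPyyyy=>wwwwwPyyyyy=>wwwwwwPyyyyyy=>wwwwwwyyyyyy

P => wPy   [P ::= w P y]
wPy => wwPyy   [P ::= w P y]
wwPyy => wwwPyyy   [P ::= w P y]
wwwPyyy => wwwwPyyyy   [P ::= w P y]
wwwwPyyyy => wwwwwPyyyyy   [P ::= w P y]
wwwwwPyyyyy => wwwwwwPyyyyyy   [P ::= w P y]
wwwwwwPyyyyyy => wwwwwwyyyyyy   [P ::= epsilon]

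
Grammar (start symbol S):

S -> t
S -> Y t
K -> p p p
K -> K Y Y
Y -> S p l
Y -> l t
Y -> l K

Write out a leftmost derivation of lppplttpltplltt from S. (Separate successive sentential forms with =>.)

S => Yt   [S -> Y t]
Yt => lKt   [Y -> l K]
lKt => lKYYt   [K -> K Y Y]
lKYYt => lpppYYt   [K -> p p p]
lpppYYt => lpppSplYt   [Y -> S p l]
lpppSplYt => lpppYtplYt   [S -> Y t]
lpppYtplYt => lpppSpltplYt   [Y -> S p l]
lpppSpltplYt => lpppYtpltplYt   [S -> Y t]
lpppYtpltplYt => lppplttpltplYt   [Y -> l t]
lppplttpltplYt => lppplttpltplltt   [Y -> l t]

S=>Yt=>lKt=>lKYYt=>lpppYYt=>lpppSplYt=>lpppYtplYt=>lpppSpltplYt=>lpppYtpltplYt=>lppplttpltplYt=>lppplttpltplltt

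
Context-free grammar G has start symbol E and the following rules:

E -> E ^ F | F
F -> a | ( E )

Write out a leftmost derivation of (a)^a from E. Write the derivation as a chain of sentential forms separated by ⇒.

E ⇒ E^F ⇒ F^F ⇒ (E)^F ⇒ (F)^F ⇒ (a)^F ⇒ (a)^a

E ⇒ E^F   [E -> E ^ F]
E^F ⇒ F^F   [E -> F]
F^F ⇒ (E)^F   [F -> ( E )]
(E)^F ⇒ (F)^F   [E -> F]
(F)^F ⇒ (a)^F   [F -> a]
(a)^F ⇒ (a)^a   [F -> a]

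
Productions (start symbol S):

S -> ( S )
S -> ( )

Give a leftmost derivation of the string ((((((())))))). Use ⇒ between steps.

S ⇒ (S)   [S -> ( S )]
(S) ⇒ ((S))   [S -> ( S )]
((S)) ⇒ (((S)))   [S -> ( S )]
(((S))) ⇒ ((((S))))   [S -> ( S )]
((((S)))) ⇒ (((((S)))))   [S -> ( S )]
(((((S))))) ⇒ ((((((S))))))   [S -> ( S )]
((((((S)))))) ⇒ ((((((()))))))   [S -> ( )]

S⇒(S)⇒((S))⇒(((S)))⇒((((S))))⇒(((((S)))))⇒((((((S))))))⇒((((((()))))))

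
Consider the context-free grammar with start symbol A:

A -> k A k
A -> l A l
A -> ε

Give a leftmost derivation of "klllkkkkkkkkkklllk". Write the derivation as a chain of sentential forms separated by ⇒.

A⇒kAk⇒klAlk⇒kllAllk⇒klllAlllk⇒klllkAklllk⇒klllkkAkklllk⇒klllkkkAkkklllk⇒klllkkkkAkkkklllk⇒klllkkkkkAkkkkklllk⇒klllkkkkkkkkkklllk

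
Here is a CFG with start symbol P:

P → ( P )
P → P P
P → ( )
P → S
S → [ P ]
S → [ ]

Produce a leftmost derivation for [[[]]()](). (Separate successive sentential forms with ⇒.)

P ⇒ PP   [P → P P]
PP ⇒ SP   [P → S]
SP ⇒ [P]P   [S → [ P ]]
[P]P ⇒ [PP]P   [P → P P]
[PP]P ⇒ [SP]P   [P → S]
[SP]P ⇒ [[P]P]P   [S → [ P ]]
[[P]P]P ⇒ [[S]P]P   [P → S]
[[S]P]P ⇒ [[[]]P]P   [S → [ ]]
[[[]]P]P ⇒ [[[]]()]P   [P → ( )]
[[[]]()]P ⇒ [[[]]()]()   [P → ( )]

P ⇒ PP ⇒ SP ⇒ [P]P ⇒ [PP]P ⇒ [SP]P ⇒ [[P]P]P ⇒ [[S]P]P ⇒ [[[]]P]P ⇒ [[[]]()]P ⇒ [[[]]()]()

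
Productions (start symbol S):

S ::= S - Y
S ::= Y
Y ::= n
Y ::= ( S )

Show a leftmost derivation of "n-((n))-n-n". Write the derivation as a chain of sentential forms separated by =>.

S => S-Y => S-Y-Y => S-Y-Y-Y => Y-Y-Y-Y => n-Y-Y-Y => n-(S)-Y-Y => n-(Y)-Y-Y => n-((S))-Y-Y => n-((Y))-Y-Y => n-((n))-Y-Y => n-((n))-n-Y => n-((n))-n-n

S => S-Y   [S ::= S - Y]
S-Y => S-Y-Y   [S ::= S - Y]
S-Y-Y => S-Y-Y-Y   [S ::= S - Y]
S-Y-Y-Y => Y-Y-Y-Y   [S ::= Y]
Y-Y-Y-Y => n-Y-Y-Y   [Y ::= n]
n-Y-Y-Y => n-(S)-Y-Y   [Y ::= ( S )]
n-(S)-Y-Y => n-(Y)-Y-Y   [S ::= Y]
n-(Y)-Y-Y => n-((S))-Y-Y   [Y ::= ( S )]
n-((S))-Y-Y => n-((Y))-Y-Y   [S ::= Y]
n-((Y))-Y-Y => n-((n))-Y-Y   [Y ::= n]
n-((n))-Y-Y => n-((n))-n-Y   [Y ::= n]
n-((n))-n-Y => n-((n))-n-n   [Y ::= n]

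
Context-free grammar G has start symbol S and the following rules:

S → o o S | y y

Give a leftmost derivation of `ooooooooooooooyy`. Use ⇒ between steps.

S ⇒ ooS ⇒ ooooS ⇒ ooooooS ⇒ ooooooooS ⇒ ooooooooooS ⇒ ooooooooooooS ⇒ ooooooooooooooS ⇒ ooooooooooooooyy

S ⇒ ooS   [S → o o S]
ooS ⇒ ooooS   [S → o o S]
ooooS ⇒ ooooooS   [S → o o S]
ooooooS ⇒ ooooooooS   [S → o o S]
ooooooooS ⇒ ooooooooooS   [S → o o S]
ooooooooooS ⇒ ooooooooooooS   [S → o o S]
ooooooooooooS ⇒ ooooooooooooooS   [S → o o S]
ooooooooooooooS ⇒ ooooooooooooooyy   [S → y y]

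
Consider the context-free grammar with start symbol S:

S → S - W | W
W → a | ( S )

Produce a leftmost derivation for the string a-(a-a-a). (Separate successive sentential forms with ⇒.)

S ⇒ S-W   [S → S - W]
S-W ⇒ W-W   [S → W]
W-W ⇒ a-W   [W → a]
a-W ⇒ a-(S)   [W → ( S )]
a-(S) ⇒ a-(S-W)   [S → S - W]
a-(S-W) ⇒ a-(S-W-W)   [S → S - W]
a-(S-W-W) ⇒ a-(W-W-W)   [S → W]
a-(W-W-W) ⇒ a-(a-W-W)   [W → a]
a-(a-W-W) ⇒ a-(a-a-W)   [W → a]
a-(a-a-W) ⇒ a-(a-a-a)   [W → a]

S⇒S-W⇒W-W⇒a-W⇒a-(S)⇒a-(S-W)⇒a-(S-W-W)⇒a-(W-W-W)⇒a-(a-W-W)⇒a-(a-a-W)⇒a-(a-a-a)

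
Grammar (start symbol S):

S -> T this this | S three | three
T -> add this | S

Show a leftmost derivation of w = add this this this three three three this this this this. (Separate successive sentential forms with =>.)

S => T this this => S this this => T this this this this => S this this this this => S three this this this this => S three three this this this this => S three three three this this this this => T this this three three three this this this this => add this this this three three three this this this this

S => T this this   [S -> T this this]
T this this => S this this   [T -> S]
S this this => T this this this this   [S -> T this this]
T this this this this => S this this this this   [T -> S]
S this this this this => S three this this this this   [S -> S three]
S three this this this this => S three three this this this this   [S -> S three]
S three three this this this this => S three three three this this this this   [S -> S three]
S three three three this this this this => T this this three three three this this this this   [S -> T this this]
T this this three three three this this this this => add this this this three three three this this this this   [T -> add this]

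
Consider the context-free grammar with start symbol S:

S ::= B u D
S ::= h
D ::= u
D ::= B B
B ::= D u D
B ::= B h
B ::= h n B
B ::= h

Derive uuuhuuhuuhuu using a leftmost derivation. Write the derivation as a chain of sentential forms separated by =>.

S => BuD => BhuD => DuDhuD => BBuDhuD => DuDBuDhuD => BBuDBuDhuD => DuDBuDBuDhuD => uuDBuDBuDhuD => uuuBuDBuDhuD => uuuhuDBuDhuD => uuuhuuBuDhuD => uuuhuuhuDhuD => uuuhuuhuuhuD => uuuhuuhuuhuu

S => BuD   [S ::= B u D]
BuD => BhuD   [B ::= B h]
BhuD => DuDhuD   [B ::= D u D]
DuDhuD => BBuDhuD   [D ::= B B]
BBuDhuD => DuDBuDhuD   [B ::= D u D]
DuDBuDhuD => BBuDBuDhuD   [D ::= B B]
BBuDBuDhuD => DuDBuDBuDhuD   [B ::= D u D]
DuDBuDBuDhuD => uuDBuDBuDhuD   [D ::= u]
uuDBuDBuDhuD => uuuBuDBuDhuD   [D ::= u]
uuuBuDBuDhuD => uuuhuDBuDhuD   [B ::= h]
uuuhuDBuDhuD => uuuhuuBuDhuD   [D ::= u]
uuuhuuBuDhuD => uuuhuuhuDhuD   [B ::= h]
uuuhuuhuDhuD => uuuhuuhuuhuD   [D ::= u]
uuuhuuhuuhuD => uuuhuuhuuhuu   [D ::= u]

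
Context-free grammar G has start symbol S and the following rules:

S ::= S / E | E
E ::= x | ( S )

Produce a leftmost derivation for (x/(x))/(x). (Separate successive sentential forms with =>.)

S => S/E => E/E => (S)/E => (S/E)/E => (E/E)/E => (x/E)/E => (x/(S))/E => (x/(E))/E => (x/(x))/E => (x/(x))/(S) => (x/(x))/(E) => (x/(x))/(x)

S => S/E   [S ::= S / E]
S/E => E/E   [S ::= E]
E/E => (S)/E   [E ::= ( S )]
(S)/E => (S/E)/E   [S ::= S / E]
(S/E)/E => (E/E)/E   [S ::= E]
(E/E)/E => (x/E)/E   [E ::= x]
(x/E)/E => (x/(S))/E   [E ::= ( S )]
(x/(S))/E => (x/(E))/E   [S ::= E]
(x/(E))/E => (x/(x))/E   [E ::= x]
(x/(x))/E => (x/(x))/(S)   [E ::= ( S )]
(x/(x))/(S) => (x/(x))/(E)   [S ::= E]
(x/(x))/(E) => (x/(x))/(x)   [E ::= x]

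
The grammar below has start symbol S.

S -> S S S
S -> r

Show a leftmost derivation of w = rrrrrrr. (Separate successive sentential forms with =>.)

S => SSS => SSSSS => rSSSS => rSSSSSS => rrSSSSS => rrrSSSS => rrrrSSS => rrrrrSS => rrrrrrS => rrrrrrr

S => SSS   [S -> S S S]
SSS => SSSSS   [S -> S S S]
SSSSS => rSSSS   [S -> r]
rSSSS => rSSSSSS   [S -> S S S]
rSSSSSS => rrSSSSS   [S -> r]
rrSSSSS => rrrSSSS   [S -> r]
rrrSSSS => rrrrSSS   [S -> r]
rrrrSSS => rrrrrSS   [S -> r]
rrrrrSS => rrrrrrS   [S -> r]
rrrrrrS => rrrrrrr   [S -> r]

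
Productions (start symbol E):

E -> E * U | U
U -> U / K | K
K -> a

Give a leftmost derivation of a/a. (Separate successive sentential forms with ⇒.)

E ⇒ U ⇒ U/K ⇒ K/K ⇒ a/K ⇒ a/a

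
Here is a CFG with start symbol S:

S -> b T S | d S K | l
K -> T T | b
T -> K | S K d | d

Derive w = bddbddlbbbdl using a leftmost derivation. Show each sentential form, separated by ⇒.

S ⇒ bTS ⇒ bSKdS ⇒ bdSKKdS ⇒ bddSKKKdS ⇒ bddbTSKKKdS ⇒ bddbKSKKKdS ⇒ bddbTTSKKKdS ⇒ bddbdTSKKKdS ⇒ bddbddSKKKdS ⇒ bddbddlKKKdS ⇒ bddbddlbKKdS ⇒ bddbddlbbKdS ⇒ bddbddlbbbdS ⇒ bddbddlbbbdl

S ⇒ bTS   [S -> b T S]
bTS ⇒ bSKdS   [T -> S K d]
bSKdS ⇒ bdSKKdS   [S -> d S K]
bdSKKdS ⇒ bddSKKKdS   [S -> d S K]
bddSKKKdS ⇒ bddbTSKKKdS   [S -> b T S]
bddbTSKKKdS ⇒ bddbKSKKKdS   [T -> K]
bddbKSKKKdS ⇒ bddbTTSKKKdS   [K -> T T]
bddbTTSKKKdS ⇒ bddbdTSKKKdS   [T -> d]
bddbdTSKKKdS ⇒ bddbddSKKKdS   [T -> d]
bddbddSKKKdS ⇒ bddbddlKKKdS   [S -> l]
bddbddlKKKdS ⇒ bddbddlbKKdS   [K -> b]
bddbddlbKKdS ⇒ bddbddlbbKdS   [K -> b]
bddbddlbbKdS ⇒ bddbddlbbbdS   [K -> b]
bddbddlbbbdS ⇒ bddbddlbbbdl   [S -> l]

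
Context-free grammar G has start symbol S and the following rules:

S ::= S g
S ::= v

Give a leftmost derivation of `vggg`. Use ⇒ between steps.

S ⇒ Sg   [S ::= S g]
Sg ⇒ Sgg   [S ::= S g]
Sgg ⇒ Sggg   [S ::= S g]
Sggg ⇒ vggg   [S ::= v]

S⇒Sg⇒Sgg⇒Sggg⇒vggg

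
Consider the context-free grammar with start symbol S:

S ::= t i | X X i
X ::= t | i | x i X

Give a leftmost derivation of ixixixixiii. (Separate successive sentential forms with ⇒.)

S ⇒ XXi   [S ::= X X i]
XXi ⇒ iXi   [X ::= i]
iXi ⇒ ixiXi   [X ::= x i X]
ixiXi ⇒ ixixiXi   [X ::= x i X]
ixixiXi ⇒ ixixixiXi   [X ::= x i X]
ixixixiXi ⇒ ixixixixiXi   [X ::= x i X]
ixixixixiXi ⇒ ixixixixiii   [X ::= i]

S⇒XXi⇒iXi⇒ixiXi⇒ixixiXi⇒ixixixiXi⇒ixixixixiXi⇒ixixixixiii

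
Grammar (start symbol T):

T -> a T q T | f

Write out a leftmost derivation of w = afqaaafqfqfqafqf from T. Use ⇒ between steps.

T ⇒ aTqT ⇒ afqT ⇒ afqaTqT ⇒ afqaaTqTqT ⇒ afqaaaTqTqTqT ⇒ afqaaafqTqTqT ⇒ afqaaafqfqTqT ⇒ afqaaafqfqfqT ⇒ afqaaafqfqfqaTqT ⇒ afqaaafqfqfqafqT ⇒ afqaaafqfqfqafqf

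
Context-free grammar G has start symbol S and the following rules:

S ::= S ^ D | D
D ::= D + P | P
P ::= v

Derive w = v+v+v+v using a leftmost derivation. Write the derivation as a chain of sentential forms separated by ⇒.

S⇒D⇒D+P⇒D+P+P⇒D+P+P+P⇒P+P+P+P⇒v+P+P+P⇒v+v+P+P⇒v+v+v+P⇒v+v+v+v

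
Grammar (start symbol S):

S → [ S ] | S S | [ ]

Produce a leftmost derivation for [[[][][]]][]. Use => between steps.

S=>SS=>[S]S=>[[S]]S=>[[SS]]S=>[[SSS]]S=>[[[]SS]]S=>[[[][]S]]S=>[[[][][]]]S=>[[[][][]]][]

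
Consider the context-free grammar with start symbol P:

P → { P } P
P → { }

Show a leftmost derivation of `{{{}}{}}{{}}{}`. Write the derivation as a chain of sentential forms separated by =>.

P=>{P}P=>{{P}P}P=>{{{}}P}P=>{{{}}{}}P=>{{{}}{}}{P}P=>{{{}}{}}{{}}P=>{{{}}{}}{{}}{}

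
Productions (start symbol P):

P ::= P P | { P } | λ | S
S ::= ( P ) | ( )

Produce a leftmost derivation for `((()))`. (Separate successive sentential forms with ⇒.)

P ⇒ PP ⇒ SP ⇒ (P)P ⇒ (S)P ⇒ ((P))P ⇒ ((S))P ⇒ ((()))P ⇒ ((()))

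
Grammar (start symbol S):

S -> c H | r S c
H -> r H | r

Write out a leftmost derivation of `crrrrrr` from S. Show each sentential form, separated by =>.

S => cH => crH => crrH => crrrH => crrrrH => crrrrrH => crrrrrr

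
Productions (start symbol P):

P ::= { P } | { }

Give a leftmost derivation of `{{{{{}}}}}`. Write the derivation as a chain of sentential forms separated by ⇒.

P ⇒ {P}   [P ::= { P }]
{P} ⇒ {{P}}   [P ::= { P }]
{{P}} ⇒ {{{P}}}   [P ::= { P }]
{{{P}}} ⇒ {{{{P}}}}   [P ::= { P }]
{{{{P}}}} ⇒ {{{{{}}}}}   [P ::= { }]

P ⇒ {P} ⇒ {{P}} ⇒ {{{P}}} ⇒ {{{{P}}}} ⇒ {{{{{}}}}}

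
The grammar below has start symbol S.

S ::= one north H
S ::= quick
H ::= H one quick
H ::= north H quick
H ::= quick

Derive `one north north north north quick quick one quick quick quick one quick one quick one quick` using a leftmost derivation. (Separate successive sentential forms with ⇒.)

S ⇒ one north H   [S ::= one north H]
one north H ⇒ one north H one quick   [H ::= H one quick]
one north H one quick ⇒ one north H one quick one quick   [H ::= H one quick]
one north H one quick one quick ⇒ one north H one quick one quick one quick   [H ::= H one quick]
one north H one quick one quick one quick ⇒ one north north H quick one quick one quick one quick   [H ::= north H quick]
one north north H quick one quick one quick one quick ⇒ one north north north H quick quick one quick one quick one quick   [H ::= north H quick]
one north north north H quick quick one quick one quick one quick ⇒ one north north north H one quick quick quick one quick one quick one quick   [H ::= H one quick]
one north north north H one quick quick quick one quick one quick one quick ⇒ one north north north north H quick one quick quick quick one quick one quick one quick   [H ::= north H quick]
one north north north north H quick one quick quick quick one quick one quick one quick ⇒ one north north north north quick quick one quick quick quick one quick one quick one quick   [H ::= quick]

S ⇒ one north H ⇒ one north H one quick ⇒ one north H one quick one quick ⇒ one north H one quick one quick one quick ⇒ one north north H quick one quick one quick one quick ⇒ one north north north H quick quick one quick one quick one quick ⇒ one north north north H one quick quick quick one quick one quick one quick ⇒ one north north north north H quick one quick quick quick one quick one quick one quick ⇒ one north north north north quick quick one quick quick quick one quick one quick one quick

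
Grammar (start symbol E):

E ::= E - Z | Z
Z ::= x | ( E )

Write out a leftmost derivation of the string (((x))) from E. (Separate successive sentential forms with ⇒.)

E ⇒ Z   [E ::= Z]
Z ⇒ (E)   [Z ::= ( E )]
(E) ⇒ (Z)   [E ::= Z]
(Z) ⇒ ((E))   [Z ::= ( E )]
((E)) ⇒ ((Z))   [E ::= Z]
((Z)) ⇒ (((E)))   [Z ::= ( E )]
(((E))) ⇒ (((Z)))   [E ::= Z]
(((Z))) ⇒ (((x)))   [Z ::= x]

E⇒Z⇒(E)⇒(Z)⇒((E))⇒((Z))⇒(((E)))⇒(((Z)))⇒(((x)))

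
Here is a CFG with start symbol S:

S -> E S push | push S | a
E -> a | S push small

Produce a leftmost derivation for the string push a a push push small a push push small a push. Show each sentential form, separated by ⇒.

S ⇒ E S push ⇒ S push small S push ⇒ push S push small S push ⇒ push E S push push small S push ⇒ push S push small S push push small S push ⇒ push E S push push small S push push small S push ⇒ push a S push push small S push push small S push ⇒ push a a push push small S push push small S push ⇒ push a a push push small a push push small S push ⇒ push a a push push small a push push small a push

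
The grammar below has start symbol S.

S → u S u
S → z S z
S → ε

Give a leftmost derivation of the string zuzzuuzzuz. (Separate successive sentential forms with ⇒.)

S ⇒ zSz ⇒ zuSuz ⇒ zuzSzuz ⇒ zuzzSzzuz ⇒ zuzzuSuzzuz ⇒ zuzzuuzzuz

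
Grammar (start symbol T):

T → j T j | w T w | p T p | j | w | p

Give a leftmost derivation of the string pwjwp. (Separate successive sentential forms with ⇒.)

T ⇒ pTp ⇒ pwTwp ⇒ pwjwp

T ⇒ pTp   [T → p T p]
pTp ⇒ pwTwp   [T → w T w]
pwTwp ⇒ pwjwp   [T → j]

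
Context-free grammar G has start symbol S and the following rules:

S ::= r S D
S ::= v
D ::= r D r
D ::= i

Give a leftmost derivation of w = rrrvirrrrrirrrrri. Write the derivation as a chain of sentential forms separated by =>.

S=>rSD=>rrSDD=>rrrSDDD=>rrrvDDD=>rrrviDD=>rrrvirDrD=>rrrvirrDrrD=>rrrvirrrDrrrD=>rrrvirrrrDrrrrD=>rrrvirrrrrDrrrrrD=>rrrvirrrrrirrrrrD=>rrrvirrrrrirrrrri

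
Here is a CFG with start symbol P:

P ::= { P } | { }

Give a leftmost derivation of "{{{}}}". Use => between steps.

P => {P}   [P ::= { P }]
{P} => {{P}}   [P ::= { P }]
{{P}} => {{{}}}   [P ::= { }]

P => {P} => {{P}} => {{{}}}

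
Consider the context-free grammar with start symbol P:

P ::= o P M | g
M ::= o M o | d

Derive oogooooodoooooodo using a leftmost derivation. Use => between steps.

P => oPM => ooPMM => oogMM => oogoMoM => oogooMooM => oogoooMoooM => oogooooMooooM => oogoooooMoooooM => oogooooodoooooM => oogooooodooooooMo => oogooooodoooooodo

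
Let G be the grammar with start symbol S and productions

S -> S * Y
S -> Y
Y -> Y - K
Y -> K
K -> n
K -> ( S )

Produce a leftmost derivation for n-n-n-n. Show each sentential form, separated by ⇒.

S ⇒ Y   [S -> Y]
Y ⇒ Y-K   [Y -> Y - K]
Y-K ⇒ Y-K-K   [Y -> Y - K]
Y-K-K ⇒ Y-K-K-K   [Y -> Y - K]
Y-K-K-K ⇒ K-K-K-K   [Y -> K]
K-K-K-K ⇒ n-K-K-K   [K -> n]
n-K-K-K ⇒ n-n-K-K   [K -> n]
n-n-K-K ⇒ n-n-n-K   [K -> n]
n-n-n-K ⇒ n-n-n-n   [K -> n]

S ⇒ Y ⇒ Y-K ⇒ Y-K-K ⇒ Y-K-K-K ⇒ K-K-K-K ⇒ n-K-K-K ⇒ n-n-K-K ⇒ n-n-n-K ⇒ n-n-n-n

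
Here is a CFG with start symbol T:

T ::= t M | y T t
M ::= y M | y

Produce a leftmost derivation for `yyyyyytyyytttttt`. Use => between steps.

T => yTt   [T ::= y T t]
yTt => yyTtt   [T ::= y T t]
yyTtt => yyyTttt   [T ::= y T t]
yyyTttt => yyyyTtttt   [T ::= y T t]
yyyyTtttt => yyyyyTttttt   [T ::= y T t]
yyyyyTttttt => yyyyyyTtttttt   [T ::= y T t]
yyyyyyTtttttt => yyyyyytMtttttt   [T ::= t M]
yyyyyytMtttttt => yyyyyytyMtttttt   [M ::= y M]
yyyyyytyMtttttt => yyyyyytyyMtttttt   [M ::= y M]
yyyyyytyyMtttttt => yyyyyytyyytttttt   [M ::= y]

T=>yTt=>yyTtt=>yyyTttt=>yyyyTtttt=>yyyyyTttttt=>yyyyyyTtttttt=>yyyyyytMtttttt=>yyyyyytyMtttttt=>yyyyyytyyMtttttt=>yyyyyytyyytttttt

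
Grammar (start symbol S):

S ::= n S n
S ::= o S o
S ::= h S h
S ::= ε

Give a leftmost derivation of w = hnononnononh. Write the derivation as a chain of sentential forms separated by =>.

S => hSh => hnSnh => hnoSonh => hnonSnonh => hnonoSononh => hnononSnononh => hnononnononh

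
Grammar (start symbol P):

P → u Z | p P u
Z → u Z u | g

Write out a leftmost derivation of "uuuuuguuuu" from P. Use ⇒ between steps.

P ⇒ uZ ⇒ uuZu ⇒ uuuZuu ⇒ uuuuZuuu ⇒ uuuuuZuuuu ⇒ uuuuuguuuu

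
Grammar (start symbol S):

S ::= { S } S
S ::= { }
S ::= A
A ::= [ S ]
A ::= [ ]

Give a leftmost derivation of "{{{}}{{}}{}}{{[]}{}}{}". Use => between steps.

S => {S}S   [S ::= { S } S]
{S}S => {{S}S}S   [S ::= { S } S]
{{S}S}S => {{{}}S}S   [S ::= { }]
{{{}}S}S => {{{}}{S}S}S   [S ::= { S } S]
{{{}}{S}S}S => {{{}}{{}}S}S   [S ::= { }]
{{{}}{{}}S}S => {{{}}{{}}{}}S   [S ::= { }]
{{{}}{{}}{}}S => {{{}}{{}}{}}{S}S   [S ::= { S } S]
{{{}}{{}}{}}{S}S => {{{}}{{}}{}}{{S}S}S   [S ::= { S } S]
{{{}}{{}}{}}{{S}S}S => {{{}}{{}}{}}{{A}S}S   [S ::= A]
{{{}}{{}}{}}{{A}S}S => {{{}}{{}}{}}{{[]}S}S   [A ::= [ ]]
{{{}}{{}}{}}{{[]}S}S => {{{}}{{}}{}}{{[]}{}}S   [S ::= { }]
{{{}}{{}}{}}{{[]}{}}S => {{{}}{{}}{}}{{[]}{}}{}   [S ::= { }]

S=>{S}S=>{{S}S}S=>{{{}}S}S=>{{{}}{S}S}S=>{{{}}{{}}S}S=>{{{}}{{}}{}}S=>{{{}}{{}}{}}{S}S=>{{{}}{{}}{}}{{S}S}S=>{{{}}{{}}{}}{{A}S}S=>{{{}}{{}}{}}{{[]}S}S=>{{{}}{{}}{}}{{[]}{}}S=>{{{}}{{}}{}}{{[]}{}}{}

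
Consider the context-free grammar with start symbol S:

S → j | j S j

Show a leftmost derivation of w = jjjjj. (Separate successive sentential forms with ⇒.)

S ⇒ jSj ⇒ jjSjj ⇒ jjjjj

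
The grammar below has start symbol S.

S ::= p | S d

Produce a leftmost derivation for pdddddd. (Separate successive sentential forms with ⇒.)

S⇒Sd⇒Sdd⇒Sddd⇒Sdddd⇒Sddddd⇒Sdddddd⇒pdddddd

S ⇒ Sd   [S ::= S d]
Sd ⇒ Sdd   [S ::= S d]
Sdd ⇒ Sddd   [S ::= S d]
Sddd ⇒ Sdddd   [S ::= S d]
Sdddd ⇒ Sddddd   [S ::= S d]
Sddddd ⇒ Sdddddd   [S ::= S d]
Sdddddd ⇒ pdddddd   [S ::= p]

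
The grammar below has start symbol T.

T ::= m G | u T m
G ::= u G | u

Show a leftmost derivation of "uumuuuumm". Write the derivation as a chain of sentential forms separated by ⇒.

T ⇒ uTm   [T ::= u T m]
uTm ⇒ uuTmm   [T ::= u T m]
uuTmm ⇒ uumGmm   [T ::= m G]
uumGmm ⇒ uumuGmm   [G ::= u G]
uumuGmm ⇒ uumuuGmm   [G ::= u G]
uumuuGmm ⇒ uumuuuGmm   [G ::= u G]
uumuuuGmm ⇒ uumuuuumm   [G ::= u]

T ⇒ uTm ⇒ uuTmm ⇒ uumGmm ⇒ uumuGmm ⇒ uumuuGmm ⇒ uumuuuGmm ⇒ uumuuuumm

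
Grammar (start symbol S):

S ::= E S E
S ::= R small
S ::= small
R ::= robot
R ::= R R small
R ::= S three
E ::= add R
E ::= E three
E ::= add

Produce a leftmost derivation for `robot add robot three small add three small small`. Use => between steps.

S => R small => R R small small => robot R small small => robot S three small small => robot E S E three small small => robot E three S E three small small => robot add R three S E three small small => robot add robot three S E three small small => robot add robot three small E three small small => robot add robot three small add three small small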